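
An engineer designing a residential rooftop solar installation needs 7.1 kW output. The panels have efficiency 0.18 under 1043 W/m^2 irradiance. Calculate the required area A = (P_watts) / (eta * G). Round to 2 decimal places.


Convert target power to watts: P = 7.1 * 1000 = 7100.0 W
Compute denominator: eta * G = 0.18 * 1043 = 187.74
Required area A = P / (eta * G) = 7100.0 / 187.74
A = 37.82 m^2

37.82


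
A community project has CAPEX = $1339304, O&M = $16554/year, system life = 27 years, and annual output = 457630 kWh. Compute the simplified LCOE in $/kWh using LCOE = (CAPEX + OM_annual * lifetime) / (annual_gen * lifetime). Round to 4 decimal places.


Total cost = CAPEX + OM * lifetime = 1339304 + 16554 * 27 = 1339304 + 446958 = 1786262
Total generation = annual * lifetime = 457630 * 27 = 12356010 kWh
LCOE = 1786262 / 12356010
LCOE = 0.1446 $/kWh

0.1446


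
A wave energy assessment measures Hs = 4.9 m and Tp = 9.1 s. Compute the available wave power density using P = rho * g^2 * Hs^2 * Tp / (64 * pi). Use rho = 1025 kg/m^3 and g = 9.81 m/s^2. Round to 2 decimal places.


Apply wave power formula:
  g^2 = 9.81^2 = 96.2361
  Hs^2 = 4.9^2 = 24.01
  Numerator = rho * g^2 * Hs^2 * Tp = 1025 * 96.2361 * 24.01 * 9.1 = 21552389.77
  Denominator = 64 * pi = 201.0619
  P = 21552389.77 / 201.0619 = 107192.79 W/m

107192.79


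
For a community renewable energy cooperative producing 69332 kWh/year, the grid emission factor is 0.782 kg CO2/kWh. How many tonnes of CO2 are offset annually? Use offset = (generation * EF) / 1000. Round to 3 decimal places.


CO2 offset in kg = generation * emission_factor
CO2 offset = 69332 * 0.782 = 54217.62 kg
Convert to tonnes:
  CO2 offset = 54217.62 / 1000 = 54.218 tonnes

54.218


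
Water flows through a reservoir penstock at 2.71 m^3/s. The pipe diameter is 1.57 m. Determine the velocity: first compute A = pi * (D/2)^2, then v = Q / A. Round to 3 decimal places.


Compute pipe cross-sectional area:
  A = pi * (D/2)^2 = pi * (1.57/2)^2 = 1.9359 m^2
Calculate velocity:
  v = Q / A = 2.71 / 1.9359
  v = 1.400 m/s

1.400


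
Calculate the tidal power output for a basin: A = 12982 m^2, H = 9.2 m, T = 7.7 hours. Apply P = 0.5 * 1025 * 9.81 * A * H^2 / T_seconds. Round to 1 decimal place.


Convert period to seconds: T = 7.7 * 3600 = 27720.0 s
H^2 = 9.2^2 = 84.64
P = 0.5 * rho * g * A * H^2 / T
P = 0.5 * 1025 * 9.81 * 12982 * 84.64 / 27720.0
P = 199290.6 W

199290.6


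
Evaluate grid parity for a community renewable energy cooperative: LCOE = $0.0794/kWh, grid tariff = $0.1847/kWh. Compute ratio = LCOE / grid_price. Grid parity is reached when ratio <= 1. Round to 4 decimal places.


Compare LCOE to grid price:
  LCOE = $0.0794/kWh, Grid price = $0.1847/kWh
  Ratio = LCOE / grid_price = 0.0794 / 0.1847 = 0.4299
  Grid parity achieved (ratio <= 1)? yes

0.4299


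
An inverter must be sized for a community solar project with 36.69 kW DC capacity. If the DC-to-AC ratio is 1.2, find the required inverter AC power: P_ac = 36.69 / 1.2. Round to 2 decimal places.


The inverter AC capacity is determined by the DC/AC ratio.
Given: P_dc = 36.69 kW, DC/AC ratio = 1.2
P_ac = P_dc / ratio = 36.69 / 1.2
P_ac = 30.58 kW

30.58


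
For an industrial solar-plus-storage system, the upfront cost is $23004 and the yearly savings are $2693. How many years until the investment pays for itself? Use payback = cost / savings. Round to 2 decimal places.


Simple payback period = initial cost / annual savings
Payback = 23004 / 2693
Payback = 8.54 years

8.54


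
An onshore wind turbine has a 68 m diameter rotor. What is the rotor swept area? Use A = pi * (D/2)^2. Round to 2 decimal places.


Compute the rotor radius:
  r = D / 2 = 68 / 2 = 34.0 m
Calculate swept area:
  A = pi * r^2 = pi * 34.0^2
  A = 3631.68 m^2

3631.68


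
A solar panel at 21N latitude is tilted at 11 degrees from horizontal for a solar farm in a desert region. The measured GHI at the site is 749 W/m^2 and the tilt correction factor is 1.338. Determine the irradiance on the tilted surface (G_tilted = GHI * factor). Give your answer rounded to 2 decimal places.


Identify the given values:
  GHI = 749 W/m^2, tilt correction factor = 1.338
Apply the formula G_tilted = GHI * factor:
  G_tilted = 749 * 1.338
  G_tilted = 1002.16 W/m^2

1002.16


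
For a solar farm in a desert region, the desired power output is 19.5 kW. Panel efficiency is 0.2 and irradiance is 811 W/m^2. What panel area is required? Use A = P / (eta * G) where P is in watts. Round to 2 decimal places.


Convert target power to watts: P = 19.5 * 1000 = 19500.0 W
Compute denominator: eta * G = 0.2 * 811 = 162.2
Required area A = P / (eta * G) = 19500.0 / 162.2
A = 120.22 m^2

120.22


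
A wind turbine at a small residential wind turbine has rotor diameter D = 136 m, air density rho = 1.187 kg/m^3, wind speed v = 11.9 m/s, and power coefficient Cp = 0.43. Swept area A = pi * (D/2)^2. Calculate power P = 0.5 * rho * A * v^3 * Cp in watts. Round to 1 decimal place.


Step 1 -- Compute swept area:
  A = pi * (D/2)^2 = pi * (136/2)^2 = 14526.72 m^2
Step 2 -- Apply wind power equation:
  P = 0.5 * rho * A * v^3 * Cp
  v^3 = 11.9^3 = 1685.159
  P = 0.5 * 1.187 * 14526.72 * 1685.159 * 0.43
  P = 6247377.7 W

6247377.7


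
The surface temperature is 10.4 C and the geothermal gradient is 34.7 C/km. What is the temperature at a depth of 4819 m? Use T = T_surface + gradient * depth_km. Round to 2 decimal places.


Convert depth to km: 4819 / 1000 = 4.819 km
Temperature increase = gradient * depth_km = 34.7 * 4.819 = 167.22 C
Temperature at depth = T_surface + delta_T = 10.4 + 167.22
T = 177.62 C

177.62


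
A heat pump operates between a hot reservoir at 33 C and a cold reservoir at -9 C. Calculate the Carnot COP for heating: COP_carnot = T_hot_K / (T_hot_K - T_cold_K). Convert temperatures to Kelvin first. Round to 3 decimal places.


Convert to Kelvin:
  T_hot = 33 + 273.15 = 306.15 K
  T_cold = -9 + 273.15 = 264.15 K
Apply Carnot COP formula:
  COP = T_hot_K / (T_hot_K - T_cold_K) = 306.15 / 42.0
  COP = 7.289

7.289


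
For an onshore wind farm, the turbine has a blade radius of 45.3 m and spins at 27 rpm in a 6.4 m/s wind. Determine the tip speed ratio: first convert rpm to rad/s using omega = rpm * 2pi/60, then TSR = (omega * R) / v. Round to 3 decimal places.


Convert rotational speed to rad/s:
  omega = 27 * 2 * pi / 60 = 2.8274 rad/s
Compute tip speed:
  v_tip = omega * R = 2.8274 * 45.3 = 128.083 m/s
Tip speed ratio:
  TSR = v_tip / v_wind = 128.083 / 6.4 = 20.013

20.013


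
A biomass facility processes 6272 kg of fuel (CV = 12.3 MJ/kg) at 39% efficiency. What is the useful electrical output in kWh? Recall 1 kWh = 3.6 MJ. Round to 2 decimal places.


Total energy = mass * CV = 6272 * 12.3 = 77145.6 MJ
Useful energy = total * eta = 77145.6 * 0.39 = 30086.78 MJ
Convert to kWh: 30086.78 / 3.6
Useful energy = 8357.44 kWh

8357.44


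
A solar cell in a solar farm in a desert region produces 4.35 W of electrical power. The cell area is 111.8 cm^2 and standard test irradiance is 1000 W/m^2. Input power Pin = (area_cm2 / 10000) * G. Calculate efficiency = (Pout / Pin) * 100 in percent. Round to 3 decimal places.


First compute the input power:
  Pin = area_cm2 / 10000 * G = 111.8 / 10000 * 1000 = 11.18 W
Then compute efficiency:
  Efficiency = (Pout / Pin) * 100 = (4.35 / 11.18) * 100
  Efficiency = 38.909%

38.909


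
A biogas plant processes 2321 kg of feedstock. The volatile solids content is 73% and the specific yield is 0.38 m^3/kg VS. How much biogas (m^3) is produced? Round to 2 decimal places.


Compute volatile solids:
  VS = mass * VS_fraction = 2321 * 0.73 = 1694.33 kg
Calculate biogas volume:
  Biogas = VS * specific_yield = 1694.33 * 0.38
  Biogas = 643.85 m^3

643.85


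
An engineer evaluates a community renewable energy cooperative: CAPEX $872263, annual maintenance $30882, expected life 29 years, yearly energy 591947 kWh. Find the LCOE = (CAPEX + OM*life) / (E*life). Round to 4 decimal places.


Total cost = CAPEX + OM * lifetime = 872263 + 30882 * 29 = 872263 + 895578 = 1767841
Total generation = annual * lifetime = 591947 * 29 = 17166463 kWh
LCOE = 1767841 / 17166463
LCOE = 0.1030 $/kWh

0.1030


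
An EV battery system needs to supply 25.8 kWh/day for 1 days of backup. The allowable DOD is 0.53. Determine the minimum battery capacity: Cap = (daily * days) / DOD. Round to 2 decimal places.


Total energy needed = daily * days = 25.8 * 1 = 25.8 kWh
Account for depth of discharge:
  Cap = total_energy / DOD = 25.8 / 0.53
  Cap = 48.68 kWh

48.68


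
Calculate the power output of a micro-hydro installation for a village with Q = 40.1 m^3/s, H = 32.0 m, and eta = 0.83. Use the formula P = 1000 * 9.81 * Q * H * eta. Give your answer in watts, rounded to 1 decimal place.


Apply the hydropower formula P = rho * g * Q * H * eta
rho * g = 1000 * 9.81 = 9810.0
P = 9810.0 * 40.1 * 32.0 * 0.83
P = 10448199.4 W

10448199.4


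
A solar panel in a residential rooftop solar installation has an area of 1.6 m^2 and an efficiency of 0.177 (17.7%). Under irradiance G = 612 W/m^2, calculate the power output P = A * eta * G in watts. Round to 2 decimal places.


Use the solar power formula P = A * eta * G.
Given: A = 1.6 m^2, eta = 0.177, G = 612 W/m^2
P = 1.6 * 0.177 * 612
P = 173.32 W

173.32


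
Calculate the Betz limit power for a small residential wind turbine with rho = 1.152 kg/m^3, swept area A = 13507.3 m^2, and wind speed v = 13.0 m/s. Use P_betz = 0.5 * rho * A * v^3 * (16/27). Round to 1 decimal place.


The Betz coefficient Cp_max = 16/27 = 0.5926
v^3 = 13.0^3 = 2197.0
P_betz = 0.5 * rho * A * v^3 * Cp_max
P_betz = 0.5 * 1.152 * 13507.3 * 2197.0 * 0.5926
P_betz = 10129250.3 W

10129250.3


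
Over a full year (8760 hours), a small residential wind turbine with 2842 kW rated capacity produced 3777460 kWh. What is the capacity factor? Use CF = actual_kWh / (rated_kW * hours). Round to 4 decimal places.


Capacity factor = actual output / maximum possible output
Maximum possible = rated * hours = 2842 * 8760 = 24895920 kWh
CF = 3777460 / 24895920
CF = 0.1517

0.1517


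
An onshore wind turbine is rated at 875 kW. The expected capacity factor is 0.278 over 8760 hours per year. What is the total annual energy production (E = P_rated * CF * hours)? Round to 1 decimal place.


Annual energy = rated_kW * capacity_factor * hours_per_year
Given: P_rated = 875 kW, CF = 0.278, hours = 8760
E = 875 * 0.278 * 8760
E = 2130870.0 kWh

2130870.0


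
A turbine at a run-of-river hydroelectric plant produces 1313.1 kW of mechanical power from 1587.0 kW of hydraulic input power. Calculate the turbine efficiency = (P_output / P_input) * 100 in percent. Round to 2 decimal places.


Turbine efficiency = (output power / input power) * 100
eta = (1313.1 / 1587.0) * 100
eta = 82.74%

82.74


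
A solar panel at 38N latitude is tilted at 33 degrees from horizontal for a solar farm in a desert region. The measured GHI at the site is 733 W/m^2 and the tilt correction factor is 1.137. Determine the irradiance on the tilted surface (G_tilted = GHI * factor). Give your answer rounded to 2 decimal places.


Identify the given values:
  GHI = 733 W/m^2, tilt correction factor = 1.137
Apply the formula G_tilted = GHI * factor:
  G_tilted = 733 * 1.137
  G_tilted = 833.42 W/m^2

833.42


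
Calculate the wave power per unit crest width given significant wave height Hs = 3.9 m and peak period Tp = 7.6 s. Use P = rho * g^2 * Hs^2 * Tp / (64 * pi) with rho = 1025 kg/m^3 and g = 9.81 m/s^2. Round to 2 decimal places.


Apply wave power formula:
  g^2 = 9.81^2 = 96.2361
  Hs^2 = 3.9^2 = 15.21
  Numerator = rho * g^2 * Hs^2 * Tp = 1025 * 96.2361 * 15.21 * 7.6 = 11402620.92
  Denominator = 64 * pi = 201.0619
  P = 11402620.92 / 201.0619 = 56711.98 W/m

56711.98


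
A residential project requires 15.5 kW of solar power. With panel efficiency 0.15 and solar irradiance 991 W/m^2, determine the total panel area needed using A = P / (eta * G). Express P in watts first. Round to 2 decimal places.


Convert target power to watts: P = 15.5 * 1000 = 15500.0 W
Compute denominator: eta * G = 0.15 * 991 = 148.65
Required area A = P / (eta * G) = 15500.0 / 148.65
A = 104.27 m^2

104.27


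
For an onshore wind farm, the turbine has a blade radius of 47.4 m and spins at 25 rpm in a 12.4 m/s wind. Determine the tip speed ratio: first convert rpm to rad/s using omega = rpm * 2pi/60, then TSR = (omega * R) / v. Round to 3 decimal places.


Convert rotational speed to rad/s:
  omega = 25 * 2 * pi / 60 = 2.618 rad/s
Compute tip speed:
  v_tip = omega * R = 2.618 * 47.4 = 124.093 m/s
Tip speed ratio:
  TSR = v_tip / v_wind = 124.093 / 12.4 = 10.007

10.007


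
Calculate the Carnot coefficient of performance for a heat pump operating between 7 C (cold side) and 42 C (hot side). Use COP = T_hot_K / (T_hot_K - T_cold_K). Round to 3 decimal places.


Convert to Kelvin:
  T_hot = 42 + 273.15 = 315.15 K
  T_cold = 7 + 273.15 = 280.15 K
Apply Carnot COP formula:
  COP = T_hot_K / (T_hot_K - T_cold_K) = 315.15 / 35.0
  COP = 9.004

9.004


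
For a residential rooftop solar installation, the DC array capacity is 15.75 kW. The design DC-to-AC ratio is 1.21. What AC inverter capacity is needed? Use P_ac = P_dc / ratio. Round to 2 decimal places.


The inverter AC capacity is determined by the DC/AC ratio.
Given: P_dc = 15.75 kW, DC/AC ratio = 1.21
P_ac = P_dc / ratio = 15.75 / 1.21
P_ac = 13.02 kW

13.02


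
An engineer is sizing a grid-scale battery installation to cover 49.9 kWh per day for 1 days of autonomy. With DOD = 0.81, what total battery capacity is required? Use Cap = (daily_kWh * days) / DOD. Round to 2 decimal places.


Total energy needed = daily * days = 49.9 * 1 = 49.9 kWh
Account for depth of discharge:
  Cap = total_energy / DOD = 49.9 / 0.81
  Cap = 61.60 kWh

61.60


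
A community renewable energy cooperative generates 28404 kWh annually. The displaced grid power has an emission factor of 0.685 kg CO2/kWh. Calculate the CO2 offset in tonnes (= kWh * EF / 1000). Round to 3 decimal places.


CO2 offset in kg = generation * emission_factor
CO2 offset = 28404 * 0.685 = 19456.74 kg
Convert to tonnes:
  CO2 offset = 19456.74 / 1000 = 19.457 tonnes

19.457


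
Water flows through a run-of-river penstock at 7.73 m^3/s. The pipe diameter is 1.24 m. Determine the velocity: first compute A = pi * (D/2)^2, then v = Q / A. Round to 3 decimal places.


Compute pipe cross-sectional area:
  A = pi * (D/2)^2 = pi * (1.24/2)^2 = 1.2076 m^2
Calculate velocity:
  v = Q / A = 7.73 / 1.2076
  v = 6.401 m/s

6.401


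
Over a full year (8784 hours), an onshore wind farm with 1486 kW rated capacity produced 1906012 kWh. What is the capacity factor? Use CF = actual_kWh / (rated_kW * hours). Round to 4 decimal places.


Capacity factor = actual output / maximum possible output
Maximum possible = rated * hours = 1486 * 8784 = 13053024 kWh
CF = 1906012 / 13053024
CF = 0.1460

0.1460


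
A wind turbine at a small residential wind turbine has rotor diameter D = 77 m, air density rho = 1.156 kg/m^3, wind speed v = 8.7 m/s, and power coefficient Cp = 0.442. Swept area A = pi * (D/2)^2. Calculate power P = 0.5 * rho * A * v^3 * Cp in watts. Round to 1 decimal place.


Step 1 -- Compute swept area:
  A = pi * (D/2)^2 = pi * (77/2)^2 = 4656.63 m^2
Step 2 -- Apply wind power equation:
  P = 0.5 * rho * A * v^3 * Cp
  v^3 = 8.7^3 = 658.503
  P = 0.5 * 1.156 * 4656.63 * 658.503 * 0.442
  P = 783392.1 W

783392.1


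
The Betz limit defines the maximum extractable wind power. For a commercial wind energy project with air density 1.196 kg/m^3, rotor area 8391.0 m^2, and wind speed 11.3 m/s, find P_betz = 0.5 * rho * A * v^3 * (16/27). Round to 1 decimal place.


The Betz coefficient Cp_max = 16/27 = 0.5926
v^3 = 11.3^3 = 1442.897
P_betz = 0.5 * rho * A * v^3 * Cp_max
P_betz = 0.5 * 1.196 * 8391.0 * 1442.897 * 0.5926
P_betz = 4290485.7 W

4290485.7


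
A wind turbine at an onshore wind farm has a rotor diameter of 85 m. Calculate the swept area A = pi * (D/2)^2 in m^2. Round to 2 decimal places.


Compute the rotor radius:
  r = D / 2 = 85 / 2 = 42.5 m
Calculate swept area:
  A = pi * r^2 = pi * 42.5^2
  A = 5674.50 m^2

5674.50


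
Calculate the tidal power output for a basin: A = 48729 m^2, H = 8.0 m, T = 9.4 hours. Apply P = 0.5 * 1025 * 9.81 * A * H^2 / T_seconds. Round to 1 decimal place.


Convert period to seconds: T = 9.4 * 3600 = 33840.0 s
H^2 = 8.0^2 = 64.0
P = 0.5 * rho * g * A * H^2 / T
P = 0.5 * 1025 * 9.81 * 48729 * 64.0 / 33840.0
P = 463340.2 W

463340.2


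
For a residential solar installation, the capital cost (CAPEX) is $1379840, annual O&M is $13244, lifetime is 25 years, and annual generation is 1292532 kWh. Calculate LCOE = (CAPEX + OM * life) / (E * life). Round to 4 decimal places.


Total cost = CAPEX + OM * lifetime = 1379840 + 13244 * 25 = 1379840 + 331100 = 1710940
Total generation = annual * lifetime = 1292532 * 25 = 32313300 kWh
LCOE = 1710940 / 32313300
LCOE = 0.0529 $/kWh

0.0529


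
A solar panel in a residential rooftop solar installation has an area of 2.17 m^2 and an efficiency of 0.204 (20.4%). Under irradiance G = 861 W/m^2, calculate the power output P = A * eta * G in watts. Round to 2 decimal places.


Use the solar power formula P = A * eta * G.
Given: A = 2.17 m^2, eta = 0.204, G = 861 W/m^2
P = 2.17 * 0.204 * 861
P = 381.15 W

381.15


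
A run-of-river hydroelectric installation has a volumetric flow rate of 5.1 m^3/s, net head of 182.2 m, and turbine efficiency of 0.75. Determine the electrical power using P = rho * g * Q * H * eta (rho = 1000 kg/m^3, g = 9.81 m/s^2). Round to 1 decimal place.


Apply the hydropower formula P = rho * g * Q * H * eta
rho * g = 1000 * 9.81 = 9810.0
P = 9810.0 * 5.1 * 182.2 * 0.75
P = 6836736.2 W

6836736.2


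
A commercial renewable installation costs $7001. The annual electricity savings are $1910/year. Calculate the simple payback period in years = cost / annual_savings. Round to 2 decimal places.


Simple payback period = initial cost / annual savings
Payback = 7001 / 1910
Payback = 3.67 years

3.67


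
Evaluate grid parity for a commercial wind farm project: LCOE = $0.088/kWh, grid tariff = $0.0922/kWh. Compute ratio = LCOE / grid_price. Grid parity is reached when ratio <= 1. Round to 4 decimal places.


Compare LCOE to grid price:
  LCOE = $0.088/kWh, Grid price = $0.0922/kWh
  Ratio = LCOE / grid_price = 0.088 / 0.0922 = 0.9544
  Grid parity achieved (ratio <= 1)? yes

0.9544


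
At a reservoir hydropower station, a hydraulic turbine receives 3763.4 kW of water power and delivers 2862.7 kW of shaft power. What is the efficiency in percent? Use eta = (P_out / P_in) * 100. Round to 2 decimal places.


Turbine efficiency = (output power / input power) * 100
eta = (2862.7 / 3763.4) * 100
eta = 76.07%

76.07


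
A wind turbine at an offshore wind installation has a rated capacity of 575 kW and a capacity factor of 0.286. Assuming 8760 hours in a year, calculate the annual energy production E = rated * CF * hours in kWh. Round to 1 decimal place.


Annual energy = rated_kW * capacity_factor * hours_per_year
Given: P_rated = 575 kW, CF = 0.286, hours = 8760
E = 575 * 0.286 * 8760
E = 1440582.0 kWh

1440582.0


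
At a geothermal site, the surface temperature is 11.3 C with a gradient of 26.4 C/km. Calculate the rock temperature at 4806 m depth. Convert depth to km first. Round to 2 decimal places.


Convert depth to km: 4806 / 1000 = 4.806 km
Temperature increase = gradient * depth_km = 26.4 * 4.806 = 126.88 C
Temperature at depth = T_surface + delta_T = 11.3 + 126.88
T = 138.18 C

138.18


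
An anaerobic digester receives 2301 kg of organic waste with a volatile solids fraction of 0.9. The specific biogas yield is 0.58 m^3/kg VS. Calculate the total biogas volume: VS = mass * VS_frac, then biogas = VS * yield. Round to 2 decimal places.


Compute volatile solids:
  VS = mass * VS_fraction = 2301 * 0.9 = 2070.9 kg
Calculate biogas volume:
  Biogas = VS * specific_yield = 2070.9 * 0.58
  Biogas = 1201.12 m^3

1201.12


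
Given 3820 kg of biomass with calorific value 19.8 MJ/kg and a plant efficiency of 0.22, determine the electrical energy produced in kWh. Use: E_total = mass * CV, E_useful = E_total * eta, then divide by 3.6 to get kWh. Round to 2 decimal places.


Total energy = mass * CV = 3820 * 19.8 = 75636.0 MJ
Useful energy = total * eta = 75636.0 * 0.22 = 16639.92 MJ
Convert to kWh: 16639.92 / 3.6
Useful energy = 4622.20 kWh

4622.20


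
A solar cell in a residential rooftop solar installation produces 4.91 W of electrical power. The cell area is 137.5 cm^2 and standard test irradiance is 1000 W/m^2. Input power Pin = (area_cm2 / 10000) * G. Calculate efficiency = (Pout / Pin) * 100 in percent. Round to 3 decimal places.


First compute the input power:
  Pin = area_cm2 / 10000 * G = 137.5 / 10000 * 1000 = 13.75 W
Then compute efficiency:
  Efficiency = (Pout / Pin) * 100 = (4.91 / 13.75) * 100
  Efficiency = 35.709%

35.709


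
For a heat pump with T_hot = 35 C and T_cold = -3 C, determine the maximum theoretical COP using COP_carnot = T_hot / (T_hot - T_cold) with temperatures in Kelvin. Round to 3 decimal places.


Convert to Kelvin:
  T_hot = 35 + 273.15 = 308.15 K
  T_cold = -3 + 273.15 = 270.15 K
Apply Carnot COP formula:
  COP = T_hot_K / (T_hot_K - T_cold_K) = 308.15 / 38.0
  COP = 8.109

8.109


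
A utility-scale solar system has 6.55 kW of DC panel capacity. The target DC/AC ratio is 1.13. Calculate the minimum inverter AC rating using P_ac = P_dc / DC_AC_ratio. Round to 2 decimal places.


The inverter AC capacity is determined by the DC/AC ratio.
Given: P_dc = 6.55 kW, DC/AC ratio = 1.13
P_ac = P_dc / ratio = 6.55 / 1.13
P_ac = 5.80 kW

5.80


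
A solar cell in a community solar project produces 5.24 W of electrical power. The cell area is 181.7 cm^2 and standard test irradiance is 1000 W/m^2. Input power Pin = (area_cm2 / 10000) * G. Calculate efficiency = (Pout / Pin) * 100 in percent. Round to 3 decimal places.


First compute the input power:
  Pin = area_cm2 / 10000 * G = 181.7 / 10000 * 1000 = 18.17 W
Then compute efficiency:
  Efficiency = (Pout / Pin) * 100 = (5.24 / 18.17) * 100
  Efficiency = 28.839%

28.839


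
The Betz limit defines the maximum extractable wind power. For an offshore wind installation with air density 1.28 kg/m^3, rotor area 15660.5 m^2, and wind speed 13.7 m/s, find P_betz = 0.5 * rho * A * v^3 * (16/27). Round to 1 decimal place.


The Betz coefficient Cp_max = 16/27 = 0.5926
v^3 = 13.7^3 = 2571.353
P_betz = 0.5 * rho * A * v^3 * Cp_max
P_betz = 0.5 * 1.28 * 15660.5 * 2571.353 * 0.5926
P_betz = 15272267.3 W

15272267.3


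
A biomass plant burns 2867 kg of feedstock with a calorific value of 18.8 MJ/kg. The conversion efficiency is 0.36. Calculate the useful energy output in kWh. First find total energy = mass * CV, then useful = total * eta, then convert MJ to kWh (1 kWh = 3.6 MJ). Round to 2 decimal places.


Total energy = mass * CV = 2867 * 18.8 = 53899.6 MJ
Useful energy = total * eta = 53899.6 * 0.36 = 19403.86 MJ
Convert to kWh: 19403.86 / 3.6
Useful energy = 5389.96 kWh

5389.96


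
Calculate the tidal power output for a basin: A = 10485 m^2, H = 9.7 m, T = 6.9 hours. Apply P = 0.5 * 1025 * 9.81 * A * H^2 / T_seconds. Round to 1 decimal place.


Convert period to seconds: T = 6.9 * 3600 = 24840.0 s
H^2 = 9.7^2 = 94.09
P = 0.5 * rho * g * A * H^2 / T
P = 0.5 * 1025 * 9.81 * 10485 * 94.09 / 24840.0
P = 199674.8 W

199674.8


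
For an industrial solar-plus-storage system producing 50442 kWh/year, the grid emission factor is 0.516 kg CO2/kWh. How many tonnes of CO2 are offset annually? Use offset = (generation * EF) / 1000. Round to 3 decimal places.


CO2 offset in kg = generation * emission_factor
CO2 offset = 50442 * 0.516 = 26028.07 kg
Convert to tonnes:
  CO2 offset = 26028.07 / 1000 = 26.028 tonnes

26.028


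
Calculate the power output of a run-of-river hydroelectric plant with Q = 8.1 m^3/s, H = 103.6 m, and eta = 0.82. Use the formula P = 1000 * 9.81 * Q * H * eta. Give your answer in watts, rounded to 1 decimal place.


Apply the hydropower formula P = rho * g * Q * H * eta
rho * g = 1000 * 9.81 = 9810.0
P = 9810.0 * 8.1 * 103.6 * 0.82
P = 6750370.9 W

6750370.9


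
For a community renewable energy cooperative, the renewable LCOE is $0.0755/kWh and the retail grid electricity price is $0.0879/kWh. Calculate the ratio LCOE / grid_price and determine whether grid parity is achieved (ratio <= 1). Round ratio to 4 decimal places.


Compare LCOE to grid price:
  LCOE = $0.0755/kWh, Grid price = $0.0879/kWh
  Ratio = LCOE / grid_price = 0.0755 / 0.0879 = 0.8589
  Grid parity achieved (ratio <= 1)? yes

0.8589


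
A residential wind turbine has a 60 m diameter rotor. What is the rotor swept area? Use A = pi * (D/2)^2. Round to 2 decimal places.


Compute the rotor radius:
  r = D / 2 = 60 / 2 = 30.0 m
Calculate swept area:
  A = pi * r^2 = pi * 30.0^2
  A = 2827.43 m^2

2827.43


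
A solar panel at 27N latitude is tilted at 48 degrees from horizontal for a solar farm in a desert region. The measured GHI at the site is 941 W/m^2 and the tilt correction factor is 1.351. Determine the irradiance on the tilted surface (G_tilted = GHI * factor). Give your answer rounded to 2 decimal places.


Identify the given values:
  GHI = 941 W/m^2, tilt correction factor = 1.351
Apply the formula G_tilted = GHI * factor:
  G_tilted = 941 * 1.351
  G_tilted = 1271.29 W/m^2

1271.29


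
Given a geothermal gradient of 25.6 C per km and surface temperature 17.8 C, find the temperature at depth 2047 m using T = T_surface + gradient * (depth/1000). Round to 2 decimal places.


Convert depth to km: 2047 / 1000 = 2.047 km
Temperature increase = gradient * depth_km = 25.6 * 2.047 = 52.4 C
Temperature at depth = T_surface + delta_T = 17.8 + 52.4
T = 70.20 C

70.20


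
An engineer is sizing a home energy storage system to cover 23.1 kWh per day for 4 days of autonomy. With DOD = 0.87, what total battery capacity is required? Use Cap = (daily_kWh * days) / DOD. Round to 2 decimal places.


Total energy needed = daily * days = 23.1 * 4 = 92.4 kWh
Account for depth of discharge:
  Cap = total_energy / DOD = 92.4 / 0.87
  Cap = 106.21 kWh

106.21


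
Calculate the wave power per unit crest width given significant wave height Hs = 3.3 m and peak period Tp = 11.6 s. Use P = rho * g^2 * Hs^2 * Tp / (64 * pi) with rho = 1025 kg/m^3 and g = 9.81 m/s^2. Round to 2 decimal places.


Apply wave power formula:
  g^2 = 9.81^2 = 96.2361
  Hs^2 = 3.3^2 = 10.89
  Numerator = rho * g^2 * Hs^2 * Tp = 1025 * 96.2361 * 10.89 * 11.6 = 12460852.32
  Denominator = 64 * pi = 201.0619
  P = 12460852.32 / 201.0619 = 61975.20 W/m

61975.20


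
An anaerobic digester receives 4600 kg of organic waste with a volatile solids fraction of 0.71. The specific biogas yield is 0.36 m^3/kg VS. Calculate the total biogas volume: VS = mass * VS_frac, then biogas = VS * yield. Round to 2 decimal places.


Compute volatile solids:
  VS = mass * VS_fraction = 4600 * 0.71 = 3266.0 kg
Calculate biogas volume:
  Biogas = VS * specific_yield = 3266.0 * 0.36
  Biogas = 1175.76 m^3

1175.76


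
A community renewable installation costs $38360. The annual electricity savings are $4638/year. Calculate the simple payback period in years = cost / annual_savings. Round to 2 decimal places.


Simple payback period = initial cost / annual savings
Payback = 38360 / 4638
Payback = 8.27 years

8.27


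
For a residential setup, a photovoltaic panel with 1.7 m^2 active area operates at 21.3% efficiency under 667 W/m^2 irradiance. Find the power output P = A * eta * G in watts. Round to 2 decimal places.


Use the solar power formula P = A * eta * G.
Given: A = 1.7 m^2, eta = 0.213, G = 667 W/m^2
P = 1.7 * 0.213 * 667
P = 241.52 W

241.52


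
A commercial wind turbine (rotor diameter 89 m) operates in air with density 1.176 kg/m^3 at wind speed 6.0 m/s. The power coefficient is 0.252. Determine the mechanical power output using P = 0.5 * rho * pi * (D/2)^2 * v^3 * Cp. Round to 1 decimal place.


Step 1 -- Compute swept area:
  A = pi * (D/2)^2 = pi * (89/2)^2 = 6221.14 m^2
Step 2 -- Apply wind power equation:
  P = 0.5 * rho * A * v^3 * Cp
  v^3 = 6.0^3 = 216.0
  P = 0.5 * 1.176 * 6221.14 * 216.0 * 0.252
  P = 199113.9 W

199113.9


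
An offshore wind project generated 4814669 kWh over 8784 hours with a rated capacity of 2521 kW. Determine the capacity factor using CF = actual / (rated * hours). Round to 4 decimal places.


Capacity factor = actual output / maximum possible output
Maximum possible = rated * hours = 2521 * 8784 = 22144464 kWh
CF = 4814669 / 22144464
CF = 0.2174

0.2174


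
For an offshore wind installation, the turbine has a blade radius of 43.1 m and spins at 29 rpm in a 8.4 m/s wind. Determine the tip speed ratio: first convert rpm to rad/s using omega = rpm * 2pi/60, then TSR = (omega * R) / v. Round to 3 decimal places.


Convert rotational speed to rad/s:
  omega = 29 * 2 * pi / 60 = 3.0369 rad/s
Compute tip speed:
  v_tip = omega * R = 3.0369 * 43.1 = 130.889 m/s
Tip speed ratio:
  TSR = v_tip / v_wind = 130.889 / 8.4 = 15.582

15.582


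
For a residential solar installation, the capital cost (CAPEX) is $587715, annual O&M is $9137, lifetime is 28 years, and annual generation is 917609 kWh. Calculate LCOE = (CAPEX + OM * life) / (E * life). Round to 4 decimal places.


Total cost = CAPEX + OM * lifetime = 587715 + 9137 * 28 = 587715 + 255836 = 843551
Total generation = annual * lifetime = 917609 * 28 = 25693052 kWh
LCOE = 843551 / 25693052
LCOE = 0.0328 $/kWh

0.0328


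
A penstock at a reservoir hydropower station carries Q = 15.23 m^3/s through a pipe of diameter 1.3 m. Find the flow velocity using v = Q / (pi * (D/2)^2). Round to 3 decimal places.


Compute pipe cross-sectional area:
  A = pi * (D/2)^2 = pi * (1.3/2)^2 = 1.3273 m^2
Calculate velocity:
  v = Q / A = 15.23 / 1.3273
  v = 11.474 m/s

11.474


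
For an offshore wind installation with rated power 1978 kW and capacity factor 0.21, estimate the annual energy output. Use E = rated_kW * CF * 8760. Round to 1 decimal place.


Annual energy = rated_kW * capacity_factor * hours_per_year
Given: P_rated = 1978 kW, CF = 0.21, hours = 8760
E = 1978 * 0.21 * 8760
E = 3638728.8 kWh

3638728.8


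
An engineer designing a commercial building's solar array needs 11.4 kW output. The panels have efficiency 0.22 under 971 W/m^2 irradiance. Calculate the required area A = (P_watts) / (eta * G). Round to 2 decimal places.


Convert target power to watts: P = 11.4 * 1000 = 11400.0 W
Compute denominator: eta * G = 0.22 * 971 = 213.62
Required area A = P / (eta * G) = 11400.0 / 213.62
A = 53.37 m^2

53.37


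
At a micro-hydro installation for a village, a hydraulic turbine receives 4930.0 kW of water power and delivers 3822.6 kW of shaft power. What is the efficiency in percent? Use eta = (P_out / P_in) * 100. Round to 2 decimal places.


Turbine efficiency = (output power / input power) * 100
eta = (3822.6 / 4930.0) * 100
eta = 77.54%

77.54


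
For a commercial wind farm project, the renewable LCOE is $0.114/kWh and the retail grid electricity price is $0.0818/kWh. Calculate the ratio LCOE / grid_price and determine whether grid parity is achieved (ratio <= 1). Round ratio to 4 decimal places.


Compare LCOE to grid price:
  LCOE = $0.114/kWh, Grid price = $0.0818/kWh
  Ratio = LCOE / grid_price = 0.114 / 0.0818 = 1.3936
  Grid parity achieved (ratio <= 1)? no

1.3936


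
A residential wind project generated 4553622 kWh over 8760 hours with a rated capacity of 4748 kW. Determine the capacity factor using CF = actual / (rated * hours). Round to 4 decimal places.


Capacity factor = actual output / maximum possible output
Maximum possible = rated * hours = 4748 * 8760 = 41592480 kWh
CF = 4553622 / 41592480
CF = 0.1095

0.1095


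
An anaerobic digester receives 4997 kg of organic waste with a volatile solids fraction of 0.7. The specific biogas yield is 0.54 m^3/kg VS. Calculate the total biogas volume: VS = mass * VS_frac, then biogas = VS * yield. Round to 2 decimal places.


Compute volatile solids:
  VS = mass * VS_fraction = 4997 * 0.7 = 3497.9 kg
Calculate biogas volume:
  Biogas = VS * specific_yield = 3497.9 * 0.54
  Biogas = 1888.87 m^3

1888.87


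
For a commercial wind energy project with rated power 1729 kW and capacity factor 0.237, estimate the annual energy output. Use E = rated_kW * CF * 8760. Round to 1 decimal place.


Annual energy = rated_kW * capacity_factor * hours_per_year
Given: P_rated = 1729 kW, CF = 0.237, hours = 8760
E = 1729 * 0.237 * 8760
E = 3589611.5 kWh

3589611.5


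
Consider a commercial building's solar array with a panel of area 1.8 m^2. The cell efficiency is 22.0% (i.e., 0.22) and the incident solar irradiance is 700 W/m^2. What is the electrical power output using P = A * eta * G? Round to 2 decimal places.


Use the solar power formula P = A * eta * G.
Given: A = 1.8 m^2, eta = 0.22, G = 700 W/m^2
P = 1.8 * 0.22 * 700
P = 277.20 W

277.20


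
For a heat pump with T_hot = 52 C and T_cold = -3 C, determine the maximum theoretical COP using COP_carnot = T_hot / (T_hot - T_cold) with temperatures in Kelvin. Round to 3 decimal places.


Convert to Kelvin:
  T_hot = 52 + 273.15 = 325.15 K
  T_cold = -3 + 273.15 = 270.15 K
Apply Carnot COP formula:
  COP = T_hot_K / (T_hot_K - T_cold_K) = 325.15 / 55.0
  COP = 5.912

5.912


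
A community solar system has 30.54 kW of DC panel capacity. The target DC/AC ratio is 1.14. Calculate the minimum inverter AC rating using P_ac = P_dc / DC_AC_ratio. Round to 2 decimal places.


The inverter AC capacity is determined by the DC/AC ratio.
Given: P_dc = 30.54 kW, DC/AC ratio = 1.14
P_ac = P_dc / ratio = 30.54 / 1.14
P_ac = 26.79 kW

26.79


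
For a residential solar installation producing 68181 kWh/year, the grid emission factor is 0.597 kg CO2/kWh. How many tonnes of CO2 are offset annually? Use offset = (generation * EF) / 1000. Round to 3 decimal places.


CO2 offset in kg = generation * emission_factor
CO2 offset = 68181 * 0.597 = 40704.06 kg
Convert to tonnes:
  CO2 offset = 40704.06 / 1000 = 40.704 tonnes

40.704


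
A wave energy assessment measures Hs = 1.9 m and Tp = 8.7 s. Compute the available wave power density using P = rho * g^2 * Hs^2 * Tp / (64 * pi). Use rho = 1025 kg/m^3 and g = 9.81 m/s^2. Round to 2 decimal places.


Apply wave power formula:
  g^2 = 9.81^2 = 96.2361
  Hs^2 = 1.9^2 = 3.61
  Numerator = rho * g^2 * Hs^2 * Tp = 1025 * 96.2361 * 3.61 * 8.7 = 3098049.37
  Denominator = 64 * pi = 201.0619
  P = 3098049.37 / 201.0619 = 15408.43 W/m

15408.43


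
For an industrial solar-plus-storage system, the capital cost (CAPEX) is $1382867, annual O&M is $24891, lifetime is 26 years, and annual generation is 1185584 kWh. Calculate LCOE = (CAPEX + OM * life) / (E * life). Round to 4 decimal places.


Total cost = CAPEX + OM * lifetime = 1382867 + 24891 * 26 = 1382867 + 647166 = 2030033
Total generation = annual * lifetime = 1185584 * 26 = 30825184 kWh
LCOE = 2030033 / 30825184
LCOE = 0.0659 $/kWh

0.0659


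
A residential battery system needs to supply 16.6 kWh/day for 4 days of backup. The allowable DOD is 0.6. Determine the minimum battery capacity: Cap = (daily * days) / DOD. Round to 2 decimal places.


Total energy needed = daily * days = 16.6 * 4 = 66.4 kWh
Account for depth of discharge:
  Cap = total_energy / DOD = 66.4 / 0.6
  Cap = 110.67 kWh

110.67


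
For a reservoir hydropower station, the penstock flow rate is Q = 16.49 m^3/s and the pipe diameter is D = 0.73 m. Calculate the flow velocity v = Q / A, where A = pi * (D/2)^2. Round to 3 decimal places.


Compute pipe cross-sectional area:
  A = pi * (D/2)^2 = pi * (0.73/2)^2 = 0.4185 m^2
Calculate velocity:
  v = Q / A = 16.49 / 0.4185
  v = 39.399 m/s

39.399


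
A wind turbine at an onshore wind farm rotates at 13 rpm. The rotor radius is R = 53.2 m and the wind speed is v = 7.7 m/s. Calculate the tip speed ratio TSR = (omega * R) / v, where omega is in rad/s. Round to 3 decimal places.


Convert rotational speed to rad/s:
  omega = 13 * 2 * pi / 60 = 1.3614 rad/s
Compute tip speed:
  v_tip = omega * R = 1.3614 * 53.2 = 72.424 m/s
Tip speed ratio:
  TSR = v_tip / v_wind = 72.424 / 7.7 = 9.406

9.406


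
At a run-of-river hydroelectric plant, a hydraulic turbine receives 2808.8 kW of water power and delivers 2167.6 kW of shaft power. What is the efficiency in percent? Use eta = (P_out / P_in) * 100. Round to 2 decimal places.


Turbine efficiency = (output power / input power) * 100
eta = (2167.6 / 2808.8) * 100
eta = 77.17%

77.17


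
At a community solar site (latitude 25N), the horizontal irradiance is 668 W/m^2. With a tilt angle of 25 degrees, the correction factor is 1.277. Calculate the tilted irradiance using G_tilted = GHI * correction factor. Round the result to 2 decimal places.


Identify the given values:
  GHI = 668 W/m^2, tilt correction factor = 1.277
Apply the formula G_tilted = GHI * factor:
  G_tilted = 668 * 1.277
  G_tilted = 853.04 W/m^2

853.04


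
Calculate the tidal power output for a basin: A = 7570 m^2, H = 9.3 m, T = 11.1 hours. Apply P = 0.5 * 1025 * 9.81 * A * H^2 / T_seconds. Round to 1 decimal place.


Convert period to seconds: T = 11.1 * 3600 = 39960.0 s
H^2 = 9.3^2 = 86.49
P = 0.5 * rho * g * A * H^2 / T
P = 0.5 * 1025 * 9.81 * 7570 * 86.49 / 39960.0
P = 82375.7 W

82375.7


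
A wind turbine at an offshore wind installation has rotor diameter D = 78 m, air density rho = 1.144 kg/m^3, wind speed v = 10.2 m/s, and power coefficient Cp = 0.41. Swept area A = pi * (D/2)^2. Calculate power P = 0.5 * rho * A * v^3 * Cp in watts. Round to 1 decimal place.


Step 1 -- Compute swept area:
  A = pi * (D/2)^2 = pi * (78/2)^2 = 4778.36 m^2
Step 2 -- Apply wind power equation:
  P = 0.5 * rho * A * v^3 * Cp
  v^3 = 10.2^3 = 1061.208
  P = 0.5 * 1.144 * 4778.36 * 1061.208 * 0.41
  P = 1189212.6 W

1189212.6


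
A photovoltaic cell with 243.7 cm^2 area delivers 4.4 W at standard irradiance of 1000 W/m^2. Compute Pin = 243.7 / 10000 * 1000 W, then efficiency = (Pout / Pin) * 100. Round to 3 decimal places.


First compute the input power:
  Pin = area_cm2 / 10000 * G = 243.7 / 10000 * 1000 = 24.37 W
Then compute efficiency:
  Efficiency = (Pout / Pin) * 100 = (4.4 / 24.37) * 100
  Efficiency = 18.055%

18.055


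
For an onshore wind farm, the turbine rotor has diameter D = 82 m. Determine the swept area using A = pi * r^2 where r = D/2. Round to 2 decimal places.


Compute the rotor radius:
  r = D / 2 = 82 / 2 = 41.0 m
Calculate swept area:
  A = pi * r^2 = pi * 41.0^2
  A = 5281.02 m^2

5281.02


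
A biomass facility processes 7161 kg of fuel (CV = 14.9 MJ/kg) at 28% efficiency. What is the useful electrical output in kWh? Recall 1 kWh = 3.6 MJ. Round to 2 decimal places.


Total energy = mass * CV = 7161 * 14.9 = 106698.9 MJ
Useful energy = total * eta = 106698.9 * 0.28 = 29875.69 MJ
Convert to kWh: 29875.69 / 3.6
Useful energy = 8298.80 kWh

8298.80


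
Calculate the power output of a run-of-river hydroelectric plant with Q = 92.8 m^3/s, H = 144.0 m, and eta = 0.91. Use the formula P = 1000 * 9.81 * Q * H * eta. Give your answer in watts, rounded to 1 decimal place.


Apply the hydropower formula P = rho * g * Q * H * eta
rho * g = 1000 * 9.81 = 9810.0
P = 9810.0 * 92.8 * 144.0 * 0.91
P = 119294622.7 W

119294622.7


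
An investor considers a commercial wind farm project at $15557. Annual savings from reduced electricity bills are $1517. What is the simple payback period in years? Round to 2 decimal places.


Simple payback period = initial cost / annual savings
Payback = 15557 / 1517
Payback = 10.26 years

10.26
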